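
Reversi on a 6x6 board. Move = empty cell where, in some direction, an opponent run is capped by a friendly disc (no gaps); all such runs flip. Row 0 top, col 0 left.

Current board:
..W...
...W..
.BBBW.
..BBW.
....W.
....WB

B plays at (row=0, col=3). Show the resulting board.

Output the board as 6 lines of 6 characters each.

Answer: ..WB..
...B..
.BBBW.
..BBW.
....W.
....WB

Derivation:
Place B at (0,3); scan 8 dirs for brackets.
Dir NW: edge -> no flip
Dir N: edge -> no flip
Dir NE: edge -> no flip
Dir W: opp run (0,2), next='.' -> no flip
Dir E: first cell '.' (not opp) -> no flip
Dir SW: first cell '.' (not opp) -> no flip
Dir S: opp run (1,3) capped by B -> flip
Dir SE: first cell '.' (not opp) -> no flip
All flips: (1,3)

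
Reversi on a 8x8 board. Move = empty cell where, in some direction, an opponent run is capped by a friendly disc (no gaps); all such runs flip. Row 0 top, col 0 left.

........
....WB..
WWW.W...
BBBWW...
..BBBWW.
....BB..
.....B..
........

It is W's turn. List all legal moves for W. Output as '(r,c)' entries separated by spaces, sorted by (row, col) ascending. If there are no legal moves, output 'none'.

Answer: (0,6) (1,6) (4,0) (4,1) (5,1) (5,2) (5,3) (6,3) (6,4) (6,6) (7,5) (7,6)

Derivation:
(0,4): no bracket -> illegal
(0,5): no bracket -> illegal
(0,6): flips 1 -> legal
(1,6): flips 1 -> legal
(2,3): no bracket -> illegal
(2,5): no bracket -> illegal
(2,6): no bracket -> illegal
(3,5): no bracket -> illegal
(4,0): flips 2 -> legal
(4,1): flips 4 -> legal
(5,1): flips 1 -> legal
(5,2): flips 3 -> legal
(5,3): flips 3 -> legal
(5,6): no bracket -> illegal
(6,3): flips 1 -> legal
(6,4): flips 3 -> legal
(6,6): flips 2 -> legal
(7,4): no bracket -> illegal
(7,5): flips 2 -> legal
(7,6): flips 4 -> legal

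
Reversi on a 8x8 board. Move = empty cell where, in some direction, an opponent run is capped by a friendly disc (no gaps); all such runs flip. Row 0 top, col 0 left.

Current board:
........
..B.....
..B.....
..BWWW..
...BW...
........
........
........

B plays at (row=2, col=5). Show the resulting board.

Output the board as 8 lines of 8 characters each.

Answer: ........
..B.....
..B..B..
..BWBW..
...BW...
........
........
........

Derivation:
Place B at (2,5); scan 8 dirs for brackets.
Dir NW: first cell '.' (not opp) -> no flip
Dir N: first cell '.' (not opp) -> no flip
Dir NE: first cell '.' (not opp) -> no flip
Dir W: first cell '.' (not opp) -> no flip
Dir E: first cell '.' (not opp) -> no flip
Dir SW: opp run (3,4) capped by B -> flip
Dir S: opp run (3,5), next='.' -> no flip
Dir SE: first cell '.' (not opp) -> no flip
All flips: (3,4)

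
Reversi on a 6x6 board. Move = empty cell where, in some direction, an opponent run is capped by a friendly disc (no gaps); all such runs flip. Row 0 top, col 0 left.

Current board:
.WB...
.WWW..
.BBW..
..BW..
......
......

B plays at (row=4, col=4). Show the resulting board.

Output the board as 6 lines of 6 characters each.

Place B at (4,4); scan 8 dirs for brackets.
Dir NW: opp run (3,3) capped by B -> flip
Dir N: first cell '.' (not opp) -> no flip
Dir NE: first cell '.' (not opp) -> no flip
Dir W: first cell '.' (not opp) -> no flip
Dir E: first cell '.' (not opp) -> no flip
Dir SW: first cell '.' (not opp) -> no flip
Dir S: first cell '.' (not opp) -> no flip
Dir SE: first cell '.' (not opp) -> no flip
All flips: (3,3)

Answer: .WB...
.WWW..
.BBW..
..BB..
....B.
......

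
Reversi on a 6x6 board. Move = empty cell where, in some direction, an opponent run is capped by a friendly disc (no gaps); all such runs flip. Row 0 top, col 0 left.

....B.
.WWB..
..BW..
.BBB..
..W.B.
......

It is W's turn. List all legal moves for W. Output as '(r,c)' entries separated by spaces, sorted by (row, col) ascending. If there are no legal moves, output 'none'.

Answer: (0,3) (1,4) (2,0) (2,1) (2,4) (4,1) (4,3) (5,5)

Derivation:
(0,2): no bracket -> illegal
(0,3): flips 1 -> legal
(0,5): no bracket -> illegal
(1,4): flips 1 -> legal
(1,5): no bracket -> illegal
(2,0): flips 1 -> legal
(2,1): flips 1 -> legal
(2,4): flips 1 -> legal
(3,0): no bracket -> illegal
(3,4): no bracket -> illegal
(3,5): no bracket -> illegal
(4,0): no bracket -> illegal
(4,1): flips 1 -> legal
(4,3): flips 1 -> legal
(4,5): no bracket -> illegal
(5,3): no bracket -> illegal
(5,4): no bracket -> illegal
(5,5): flips 3 -> legal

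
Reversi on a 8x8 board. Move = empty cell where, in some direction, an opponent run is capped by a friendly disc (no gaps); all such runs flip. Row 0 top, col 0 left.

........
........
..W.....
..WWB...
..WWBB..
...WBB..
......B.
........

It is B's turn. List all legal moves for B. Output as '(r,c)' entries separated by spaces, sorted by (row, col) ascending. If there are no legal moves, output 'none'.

(1,1): flips 2 -> legal
(1,2): no bracket -> illegal
(1,3): no bracket -> illegal
(2,1): flips 2 -> legal
(2,3): no bracket -> illegal
(2,4): no bracket -> illegal
(3,1): flips 2 -> legal
(4,1): flips 2 -> legal
(5,1): no bracket -> illegal
(5,2): flips 2 -> legal
(6,2): flips 1 -> legal
(6,3): no bracket -> illegal
(6,4): no bracket -> illegal

Answer: (1,1) (2,1) (3,1) (4,1) (5,2) (6,2)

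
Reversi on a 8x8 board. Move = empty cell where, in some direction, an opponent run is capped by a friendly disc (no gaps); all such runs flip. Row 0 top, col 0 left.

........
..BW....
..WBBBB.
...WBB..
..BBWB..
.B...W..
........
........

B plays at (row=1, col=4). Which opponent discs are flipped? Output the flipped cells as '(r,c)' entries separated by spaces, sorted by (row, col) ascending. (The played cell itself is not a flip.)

Dir NW: first cell '.' (not opp) -> no flip
Dir N: first cell '.' (not opp) -> no flip
Dir NE: first cell '.' (not opp) -> no flip
Dir W: opp run (1,3) capped by B -> flip
Dir E: first cell '.' (not opp) -> no flip
Dir SW: first cell 'B' (not opp) -> no flip
Dir S: first cell 'B' (not opp) -> no flip
Dir SE: first cell 'B' (not opp) -> no flip

Answer: (1,3)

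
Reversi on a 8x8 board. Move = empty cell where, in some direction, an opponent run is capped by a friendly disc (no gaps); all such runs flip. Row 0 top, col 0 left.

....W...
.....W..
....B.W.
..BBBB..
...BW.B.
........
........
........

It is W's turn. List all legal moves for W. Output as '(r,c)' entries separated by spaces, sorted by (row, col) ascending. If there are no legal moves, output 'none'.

Answer: (1,4) (2,2) (4,2)

Derivation:
(1,3): no bracket -> illegal
(1,4): flips 2 -> legal
(2,1): no bracket -> illegal
(2,2): flips 1 -> legal
(2,3): no bracket -> illegal
(2,5): no bracket -> illegal
(3,1): no bracket -> illegal
(3,6): no bracket -> illegal
(3,7): no bracket -> illegal
(4,1): no bracket -> illegal
(4,2): flips 3 -> legal
(4,5): no bracket -> illegal
(4,7): no bracket -> illegal
(5,2): no bracket -> illegal
(5,3): no bracket -> illegal
(5,4): no bracket -> illegal
(5,5): no bracket -> illegal
(5,6): no bracket -> illegal
(5,7): no bracket -> illegal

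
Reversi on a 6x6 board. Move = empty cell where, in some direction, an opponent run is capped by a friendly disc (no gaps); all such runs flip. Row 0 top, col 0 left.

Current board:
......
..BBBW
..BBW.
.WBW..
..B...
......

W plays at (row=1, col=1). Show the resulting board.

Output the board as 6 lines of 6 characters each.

Answer: ......
.WWWWW
..WBW.
.WBW..
..B...
......

Derivation:
Place W at (1,1); scan 8 dirs for brackets.
Dir NW: first cell '.' (not opp) -> no flip
Dir N: first cell '.' (not opp) -> no flip
Dir NE: first cell '.' (not opp) -> no flip
Dir W: first cell '.' (not opp) -> no flip
Dir E: opp run (1,2) (1,3) (1,4) capped by W -> flip
Dir SW: first cell '.' (not opp) -> no flip
Dir S: first cell '.' (not opp) -> no flip
Dir SE: opp run (2,2) capped by W -> flip
All flips: (1,2) (1,3) (1,4) (2,2)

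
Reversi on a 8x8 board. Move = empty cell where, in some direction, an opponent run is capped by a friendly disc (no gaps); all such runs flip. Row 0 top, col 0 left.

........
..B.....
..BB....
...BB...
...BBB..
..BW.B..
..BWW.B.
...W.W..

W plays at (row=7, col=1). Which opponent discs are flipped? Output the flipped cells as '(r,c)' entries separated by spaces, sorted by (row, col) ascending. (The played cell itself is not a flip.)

Answer: (6,2)

Derivation:
Dir NW: first cell '.' (not opp) -> no flip
Dir N: first cell '.' (not opp) -> no flip
Dir NE: opp run (6,2) capped by W -> flip
Dir W: first cell '.' (not opp) -> no flip
Dir E: first cell '.' (not opp) -> no flip
Dir SW: edge -> no flip
Dir S: edge -> no flip
Dir SE: edge -> no flip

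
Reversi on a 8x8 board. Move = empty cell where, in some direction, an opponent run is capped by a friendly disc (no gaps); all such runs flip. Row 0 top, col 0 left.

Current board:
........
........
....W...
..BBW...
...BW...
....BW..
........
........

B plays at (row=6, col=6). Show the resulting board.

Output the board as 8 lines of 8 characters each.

Place B at (6,6); scan 8 dirs for brackets.
Dir NW: opp run (5,5) (4,4) capped by B -> flip
Dir N: first cell '.' (not opp) -> no flip
Dir NE: first cell '.' (not opp) -> no flip
Dir W: first cell '.' (not opp) -> no flip
Dir E: first cell '.' (not opp) -> no flip
Dir SW: first cell '.' (not opp) -> no flip
Dir S: first cell '.' (not opp) -> no flip
Dir SE: first cell '.' (not opp) -> no flip
All flips: (4,4) (5,5)

Answer: ........
........
....W...
..BBW...
...BB...
....BB..
......B.
........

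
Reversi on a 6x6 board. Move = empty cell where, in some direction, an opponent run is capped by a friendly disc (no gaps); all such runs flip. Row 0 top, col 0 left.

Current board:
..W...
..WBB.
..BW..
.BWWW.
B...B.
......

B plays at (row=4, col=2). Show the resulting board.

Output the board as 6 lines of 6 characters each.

Place B at (4,2); scan 8 dirs for brackets.
Dir NW: first cell 'B' (not opp) -> no flip
Dir N: opp run (3,2) capped by B -> flip
Dir NE: opp run (3,3), next='.' -> no flip
Dir W: first cell '.' (not opp) -> no flip
Dir E: first cell '.' (not opp) -> no flip
Dir SW: first cell '.' (not opp) -> no flip
Dir S: first cell '.' (not opp) -> no flip
Dir SE: first cell '.' (not opp) -> no flip
All flips: (3,2)

Answer: ..W...
..WBB.
..BW..
.BBWW.
B.B.B.
......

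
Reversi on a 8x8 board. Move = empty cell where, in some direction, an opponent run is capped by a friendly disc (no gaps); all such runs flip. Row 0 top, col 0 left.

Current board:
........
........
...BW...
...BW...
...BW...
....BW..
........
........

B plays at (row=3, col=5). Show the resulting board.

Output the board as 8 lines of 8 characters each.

Answer: ........
........
...BW...
...BBB..
...BW...
....BW..
........
........

Derivation:
Place B at (3,5); scan 8 dirs for brackets.
Dir NW: opp run (2,4), next='.' -> no flip
Dir N: first cell '.' (not opp) -> no flip
Dir NE: first cell '.' (not opp) -> no flip
Dir W: opp run (3,4) capped by B -> flip
Dir E: first cell '.' (not opp) -> no flip
Dir SW: opp run (4,4), next='.' -> no flip
Dir S: first cell '.' (not opp) -> no flip
Dir SE: first cell '.' (not opp) -> no flip
All flips: (3,4)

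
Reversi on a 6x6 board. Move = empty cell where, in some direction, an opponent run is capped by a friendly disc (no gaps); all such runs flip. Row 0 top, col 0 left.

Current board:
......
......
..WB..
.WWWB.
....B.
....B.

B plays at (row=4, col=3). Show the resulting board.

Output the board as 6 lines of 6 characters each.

Place B at (4,3); scan 8 dirs for brackets.
Dir NW: opp run (3,2), next='.' -> no flip
Dir N: opp run (3,3) capped by B -> flip
Dir NE: first cell 'B' (not opp) -> no flip
Dir W: first cell '.' (not opp) -> no flip
Dir E: first cell 'B' (not opp) -> no flip
Dir SW: first cell '.' (not opp) -> no flip
Dir S: first cell '.' (not opp) -> no flip
Dir SE: first cell 'B' (not opp) -> no flip
All flips: (3,3)

Answer: ......
......
..WB..
.WWBB.
...BB.
....B.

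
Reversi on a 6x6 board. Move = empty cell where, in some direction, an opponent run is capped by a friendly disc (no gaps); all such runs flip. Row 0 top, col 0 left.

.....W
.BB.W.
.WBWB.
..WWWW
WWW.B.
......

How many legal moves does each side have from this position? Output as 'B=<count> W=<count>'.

-- B to move --
(0,3): no bracket -> illegal
(0,4): flips 1 -> legal
(1,0): no bracket -> illegal
(1,3): no bracket -> illegal
(1,5): no bracket -> illegal
(2,0): flips 1 -> legal
(2,5): no bracket -> illegal
(3,0): flips 1 -> legal
(3,1): flips 1 -> legal
(4,3): no bracket -> illegal
(4,5): flips 2 -> legal
(5,0): no bracket -> illegal
(5,1): flips 2 -> legal
(5,2): flips 2 -> legal
(5,3): no bracket -> illegal
B mobility = 7
-- W to move --
(0,0): flips 2 -> legal
(0,1): flips 2 -> legal
(0,2): flips 2 -> legal
(0,3): flips 1 -> legal
(1,0): no bracket -> illegal
(1,3): flips 1 -> legal
(1,5): flips 1 -> legal
(2,0): no bracket -> illegal
(2,5): flips 1 -> legal
(3,1): no bracket -> illegal
(4,3): no bracket -> illegal
(4,5): no bracket -> illegal
(5,3): flips 1 -> legal
(5,4): flips 1 -> legal
(5,5): flips 1 -> legal
W mobility = 10

Answer: B=7 W=10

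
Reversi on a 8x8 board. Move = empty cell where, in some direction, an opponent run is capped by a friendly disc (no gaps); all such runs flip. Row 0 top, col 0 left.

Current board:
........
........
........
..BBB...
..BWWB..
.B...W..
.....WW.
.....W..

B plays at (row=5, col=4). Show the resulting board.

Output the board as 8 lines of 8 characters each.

Place B at (5,4); scan 8 dirs for brackets.
Dir NW: opp run (4,3) capped by B -> flip
Dir N: opp run (4,4) capped by B -> flip
Dir NE: first cell 'B' (not opp) -> no flip
Dir W: first cell '.' (not opp) -> no flip
Dir E: opp run (5,5), next='.' -> no flip
Dir SW: first cell '.' (not opp) -> no flip
Dir S: first cell '.' (not opp) -> no flip
Dir SE: opp run (6,5), next='.' -> no flip
All flips: (4,3) (4,4)

Answer: ........
........
........
..BBB...
..BBBB..
.B..BW..
.....WW.
.....W..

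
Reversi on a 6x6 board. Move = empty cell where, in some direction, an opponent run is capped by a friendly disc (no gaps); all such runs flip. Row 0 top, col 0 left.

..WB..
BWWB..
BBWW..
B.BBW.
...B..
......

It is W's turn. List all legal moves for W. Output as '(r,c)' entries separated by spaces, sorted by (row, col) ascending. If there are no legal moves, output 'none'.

Answer: (0,4) (1,4) (2,4) (3,1) (4,1) (4,2) (4,4) (5,2) (5,3)

Derivation:
(0,0): no bracket -> illegal
(0,1): no bracket -> illegal
(0,4): flips 2 -> legal
(1,4): flips 1 -> legal
(2,4): flips 1 -> legal
(3,1): flips 3 -> legal
(4,0): no bracket -> illegal
(4,1): flips 1 -> legal
(4,2): flips 1 -> legal
(4,4): flips 1 -> legal
(5,2): flips 1 -> legal
(5,3): flips 2 -> legal
(5,4): no bracket -> illegal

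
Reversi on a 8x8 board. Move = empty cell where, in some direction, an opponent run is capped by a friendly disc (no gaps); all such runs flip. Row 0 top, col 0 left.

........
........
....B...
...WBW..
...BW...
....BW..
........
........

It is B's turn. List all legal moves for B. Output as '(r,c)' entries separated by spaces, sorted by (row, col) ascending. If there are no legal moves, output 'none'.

(2,2): no bracket -> illegal
(2,3): flips 1 -> legal
(2,5): no bracket -> illegal
(2,6): no bracket -> illegal
(3,2): flips 1 -> legal
(3,6): flips 1 -> legal
(4,2): flips 1 -> legal
(4,5): flips 1 -> legal
(4,6): flips 1 -> legal
(5,3): no bracket -> illegal
(5,6): flips 1 -> legal
(6,4): no bracket -> illegal
(6,5): no bracket -> illegal
(6,6): no bracket -> illegal

Answer: (2,3) (3,2) (3,6) (4,2) (4,5) (4,6) (5,6)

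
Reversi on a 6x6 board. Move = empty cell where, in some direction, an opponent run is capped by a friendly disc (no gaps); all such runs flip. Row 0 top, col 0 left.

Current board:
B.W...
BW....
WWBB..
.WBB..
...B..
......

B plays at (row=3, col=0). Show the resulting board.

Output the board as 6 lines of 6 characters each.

Place B at (3,0); scan 8 dirs for brackets.
Dir NW: edge -> no flip
Dir N: opp run (2,0) capped by B -> flip
Dir NE: opp run (2,1), next='.' -> no flip
Dir W: edge -> no flip
Dir E: opp run (3,1) capped by B -> flip
Dir SW: edge -> no flip
Dir S: first cell '.' (not opp) -> no flip
Dir SE: first cell '.' (not opp) -> no flip
All flips: (2,0) (3,1)

Answer: B.W...
BW....
BWBB..
BBBB..
...B..
......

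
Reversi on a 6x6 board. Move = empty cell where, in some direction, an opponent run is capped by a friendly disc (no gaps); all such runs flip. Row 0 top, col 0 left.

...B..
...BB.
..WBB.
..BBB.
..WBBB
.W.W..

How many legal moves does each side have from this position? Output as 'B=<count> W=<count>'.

Answer: B=6 W=5

Derivation:
-- B to move --
(1,1): flips 1 -> legal
(1,2): flips 1 -> legal
(2,1): flips 1 -> legal
(3,1): flips 1 -> legal
(4,0): no bracket -> illegal
(4,1): flips 1 -> legal
(5,0): no bracket -> illegal
(5,2): flips 1 -> legal
(5,4): no bracket -> illegal
B mobility = 6
-- W to move --
(0,2): no bracket -> illegal
(0,4): flips 1 -> legal
(0,5): no bracket -> illegal
(1,2): no bracket -> illegal
(1,5): flips 2 -> legal
(2,1): no bracket -> illegal
(2,5): flips 2 -> legal
(3,1): no bracket -> illegal
(3,5): flips 1 -> legal
(4,1): no bracket -> illegal
(5,2): no bracket -> illegal
(5,4): no bracket -> illegal
(5,5): flips 2 -> legal
W mobility = 5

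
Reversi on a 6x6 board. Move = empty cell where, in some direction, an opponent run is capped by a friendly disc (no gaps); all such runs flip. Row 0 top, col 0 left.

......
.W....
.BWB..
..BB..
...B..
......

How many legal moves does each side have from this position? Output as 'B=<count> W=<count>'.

-- B to move --
(0,0): flips 2 -> legal
(0,1): flips 1 -> legal
(0,2): no bracket -> illegal
(1,0): no bracket -> illegal
(1,2): flips 1 -> legal
(1,3): no bracket -> illegal
(2,0): no bracket -> illegal
(3,1): no bracket -> illegal
B mobility = 3
-- W to move --
(1,0): no bracket -> illegal
(1,2): no bracket -> illegal
(1,3): no bracket -> illegal
(1,4): no bracket -> illegal
(2,0): flips 1 -> legal
(2,4): flips 1 -> legal
(3,0): no bracket -> illegal
(3,1): flips 1 -> legal
(3,4): no bracket -> illegal
(4,1): no bracket -> illegal
(4,2): flips 1 -> legal
(4,4): flips 1 -> legal
(5,2): no bracket -> illegal
(5,3): no bracket -> illegal
(5,4): no bracket -> illegal
W mobility = 5

Answer: B=3 W=5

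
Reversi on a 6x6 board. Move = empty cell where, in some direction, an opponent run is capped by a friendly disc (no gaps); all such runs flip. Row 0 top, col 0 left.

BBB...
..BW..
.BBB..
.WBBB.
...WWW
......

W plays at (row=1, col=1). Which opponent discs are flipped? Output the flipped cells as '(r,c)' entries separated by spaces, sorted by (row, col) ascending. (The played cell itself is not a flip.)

Dir NW: opp run (0,0), next=edge -> no flip
Dir N: opp run (0,1), next=edge -> no flip
Dir NE: opp run (0,2), next=edge -> no flip
Dir W: first cell '.' (not opp) -> no flip
Dir E: opp run (1,2) capped by W -> flip
Dir SW: first cell '.' (not opp) -> no flip
Dir S: opp run (2,1) capped by W -> flip
Dir SE: opp run (2,2) (3,3) capped by W -> flip

Answer: (1,2) (2,1) (2,2) (3,3)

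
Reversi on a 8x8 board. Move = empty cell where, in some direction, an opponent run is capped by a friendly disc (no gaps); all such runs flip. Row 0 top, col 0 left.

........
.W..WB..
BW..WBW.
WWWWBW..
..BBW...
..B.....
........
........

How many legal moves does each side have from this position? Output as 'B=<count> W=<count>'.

Answer: B=13 W=11

Derivation:
-- B to move --
(0,0): no bracket -> illegal
(0,1): no bracket -> illegal
(0,2): flips 1 -> legal
(0,3): flips 1 -> legal
(0,4): flips 2 -> legal
(0,5): no bracket -> illegal
(1,0): flips 2 -> legal
(1,2): no bracket -> illegal
(1,3): flips 1 -> legal
(1,6): no bracket -> illegal
(1,7): no bracket -> illegal
(2,2): flips 2 -> legal
(2,3): flips 2 -> legal
(2,7): flips 1 -> legal
(3,6): flips 1 -> legal
(3,7): flips 1 -> legal
(4,0): flips 1 -> legal
(4,1): no bracket -> illegal
(4,5): flips 2 -> legal
(4,6): no bracket -> illegal
(5,3): no bracket -> illegal
(5,4): flips 1 -> legal
(5,5): no bracket -> illegal
B mobility = 13
-- W to move --
(0,4): flips 1 -> legal
(0,5): flips 2 -> legal
(0,6): flips 1 -> legal
(1,0): flips 1 -> legal
(1,6): flips 1 -> legal
(2,3): no bracket -> illegal
(3,6): flips 1 -> legal
(4,1): flips 2 -> legal
(4,5): no bracket -> illegal
(5,1): flips 1 -> legal
(5,3): flips 2 -> legal
(5,4): flips 1 -> legal
(6,1): no bracket -> illegal
(6,2): flips 2 -> legal
(6,3): no bracket -> illegal
W mobility = 11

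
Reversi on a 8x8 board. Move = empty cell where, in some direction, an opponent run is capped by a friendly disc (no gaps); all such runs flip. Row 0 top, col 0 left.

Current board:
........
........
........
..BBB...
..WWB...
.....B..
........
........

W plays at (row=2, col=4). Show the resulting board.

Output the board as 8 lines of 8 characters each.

Answer: ........
........
....W...
..BWB...
..WWB...
.....B..
........
........

Derivation:
Place W at (2,4); scan 8 dirs for brackets.
Dir NW: first cell '.' (not opp) -> no flip
Dir N: first cell '.' (not opp) -> no flip
Dir NE: first cell '.' (not opp) -> no flip
Dir W: first cell '.' (not opp) -> no flip
Dir E: first cell '.' (not opp) -> no flip
Dir SW: opp run (3,3) capped by W -> flip
Dir S: opp run (3,4) (4,4), next='.' -> no flip
Dir SE: first cell '.' (not opp) -> no flip
All flips: (3,3)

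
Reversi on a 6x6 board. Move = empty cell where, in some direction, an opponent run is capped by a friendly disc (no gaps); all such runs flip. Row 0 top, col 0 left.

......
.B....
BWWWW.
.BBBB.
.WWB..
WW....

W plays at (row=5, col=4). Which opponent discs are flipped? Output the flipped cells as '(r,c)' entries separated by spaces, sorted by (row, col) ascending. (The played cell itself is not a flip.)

Dir NW: opp run (4,3) (3,2) capped by W -> flip
Dir N: first cell '.' (not opp) -> no flip
Dir NE: first cell '.' (not opp) -> no flip
Dir W: first cell '.' (not opp) -> no flip
Dir E: first cell '.' (not opp) -> no flip
Dir SW: edge -> no flip
Dir S: edge -> no flip
Dir SE: edge -> no flip

Answer: (3,2) (4,3)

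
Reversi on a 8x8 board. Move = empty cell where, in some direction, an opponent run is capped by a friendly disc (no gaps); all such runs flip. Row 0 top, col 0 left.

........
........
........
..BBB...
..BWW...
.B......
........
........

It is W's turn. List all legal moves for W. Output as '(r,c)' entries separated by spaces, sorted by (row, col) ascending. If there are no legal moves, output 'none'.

(2,1): flips 1 -> legal
(2,2): flips 1 -> legal
(2,3): flips 1 -> legal
(2,4): flips 1 -> legal
(2,5): flips 1 -> legal
(3,1): no bracket -> illegal
(3,5): no bracket -> illegal
(4,0): no bracket -> illegal
(4,1): flips 1 -> legal
(4,5): no bracket -> illegal
(5,0): no bracket -> illegal
(5,2): no bracket -> illegal
(5,3): no bracket -> illegal
(6,0): no bracket -> illegal
(6,1): no bracket -> illegal
(6,2): no bracket -> illegal

Answer: (2,1) (2,2) (2,3) (2,4) (2,5) (4,1)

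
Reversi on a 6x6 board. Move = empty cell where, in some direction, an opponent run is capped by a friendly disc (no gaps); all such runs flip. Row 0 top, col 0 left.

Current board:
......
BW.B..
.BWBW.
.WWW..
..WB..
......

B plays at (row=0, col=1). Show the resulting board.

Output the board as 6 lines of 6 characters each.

Place B at (0,1); scan 8 dirs for brackets.
Dir NW: edge -> no flip
Dir N: edge -> no flip
Dir NE: edge -> no flip
Dir W: first cell '.' (not opp) -> no flip
Dir E: first cell '.' (not opp) -> no flip
Dir SW: first cell 'B' (not opp) -> no flip
Dir S: opp run (1,1) capped by B -> flip
Dir SE: first cell '.' (not opp) -> no flip
All flips: (1,1)

Answer: .B....
BB.B..
.BWBW.
.WWW..
..WB..
......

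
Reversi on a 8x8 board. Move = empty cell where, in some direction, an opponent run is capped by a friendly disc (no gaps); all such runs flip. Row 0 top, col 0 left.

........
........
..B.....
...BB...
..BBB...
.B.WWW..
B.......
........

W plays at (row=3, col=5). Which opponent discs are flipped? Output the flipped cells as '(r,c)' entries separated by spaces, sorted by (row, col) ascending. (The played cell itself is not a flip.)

Dir NW: first cell '.' (not opp) -> no flip
Dir N: first cell '.' (not opp) -> no flip
Dir NE: first cell '.' (not opp) -> no flip
Dir W: opp run (3,4) (3,3), next='.' -> no flip
Dir E: first cell '.' (not opp) -> no flip
Dir SW: opp run (4,4) capped by W -> flip
Dir S: first cell '.' (not opp) -> no flip
Dir SE: first cell '.' (not opp) -> no flip

Answer: (4,4)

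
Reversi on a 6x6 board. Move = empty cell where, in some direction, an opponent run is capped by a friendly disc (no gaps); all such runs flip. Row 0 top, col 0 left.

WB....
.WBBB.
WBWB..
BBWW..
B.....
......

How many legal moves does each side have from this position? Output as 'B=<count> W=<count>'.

Answer: B=5 W=10

Derivation:
-- B to move --
(0,2): no bracket -> illegal
(1,0): flips 2 -> legal
(2,4): no bracket -> illegal
(3,4): flips 2 -> legal
(4,1): flips 1 -> legal
(4,2): flips 2 -> legal
(4,3): flips 2 -> legal
(4,4): no bracket -> illegal
B mobility = 5
-- W to move --
(0,2): flips 2 -> legal
(0,3): flips 2 -> legal
(0,4): flips 1 -> legal
(0,5): flips 2 -> legal
(1,0): flips 1 -> legal
(1,5): flips 3 -> legal
(2,4): flips 1 -> legal
(2,5): no bracket -> illegal
(3,4): no bracket -> illegal
(4,1): flips 2 -> legal
(4,2): flips 1 -> legal
(5,0): flips 2 -> legal
(5,1): no bracket -> illegal
W mobility = 10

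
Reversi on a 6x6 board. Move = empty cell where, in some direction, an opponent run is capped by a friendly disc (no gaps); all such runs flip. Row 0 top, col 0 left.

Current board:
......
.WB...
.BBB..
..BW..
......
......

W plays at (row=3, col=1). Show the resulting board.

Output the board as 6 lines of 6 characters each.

Answer: ......
.WB...
.WBB..
.WWW..
......
......

Derivation:
Place W at (3,1); scan 8 dirs for brackets.
Dir NW: first cell '.' (not opp) -> no flip
Dir N: opp run (2,1) capped by W -> flip
Dir NE: opp run (2,2), next='.' -> no flip
Dir W: first cell '.' (not opp) -> no flip
Dir E: opp run (3,2) capped by W -> flip
Dir SW: first cell '.' (not opp) -> no flip
Dir S: first cell '.' (not opp) -> no flip
Dir SE: first cell '.' (not opp) -> no flip
All flips: (2,1) (3,2)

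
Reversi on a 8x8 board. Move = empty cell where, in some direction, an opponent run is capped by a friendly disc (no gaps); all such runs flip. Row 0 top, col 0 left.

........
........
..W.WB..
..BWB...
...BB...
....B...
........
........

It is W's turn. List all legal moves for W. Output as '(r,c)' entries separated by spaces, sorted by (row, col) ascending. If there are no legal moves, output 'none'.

(1,4): no bracket -> illegal
(1,5): no bracket -> illegal
(1,6): no bracket -> illegal
(2,1): no bracket -> illegal
(2,3): no bracket -> illegal
(2,6): flips 1 -> legal
(3,1): flips 1 -> legal
(3,5): flips 1 -> legal
(3,6): no bracket -> illegal
(4,1): no bracket -> illegal
(4,2): flips 1 -> legal
(4,5): no bracket -> illegal
(5,2): no bracket -> illegal
(5,3): flips 1 -> legal
(5,5): flips 1 -> legal
(6,3): no bracket -> illegal
(6,4): flips 3 -> legal
(6,5): no bracket -> illegal

Answer: (2,6) (3,1) (3,5) (4,2) (5,3) (5,5) (6,4)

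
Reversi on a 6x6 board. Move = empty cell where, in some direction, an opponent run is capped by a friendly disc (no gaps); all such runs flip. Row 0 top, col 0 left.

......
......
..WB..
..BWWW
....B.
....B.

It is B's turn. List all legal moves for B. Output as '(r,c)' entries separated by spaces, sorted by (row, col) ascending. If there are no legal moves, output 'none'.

Answer: (1,1) (1,2) (2,1) (2,4) (4,3) (4,5)

Derivation:
(1,1): flips 2 -> legal
(1,2): flips 1 -> legal
(1,3): no bracket -> illegal
(2,1): flips 1 -> legal
(2,4): flips 1 -> legal
(2,5): no bracket -> illegal
(3,1): no bracket -> illegal
(4,2): no bracket -> illegal
(4,3): flips 1 -> legal
(4,5): flips 1 -> legal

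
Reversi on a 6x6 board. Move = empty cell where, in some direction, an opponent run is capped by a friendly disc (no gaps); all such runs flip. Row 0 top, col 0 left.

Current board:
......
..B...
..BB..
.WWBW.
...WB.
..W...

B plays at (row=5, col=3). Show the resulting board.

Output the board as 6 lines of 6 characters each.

Answer: ......
..B...
..BB..
.WWBW.
...BB.
..WB..

Derivation:
Place B at (5,3); scan 8 dirs for brackets.
Dir NW: first cell '.' (not opp) -> no flip
Dir N: opp run (4,3) capped by B -> flip
Dir NE: first cell 'B' (not opp) -> no flip
Dir W: opp run (5,2), next='.' -> no flip
Dir E: first cell '.' (not opp) -> no flip
Dir SW: edge -> no flip
Dir S: edge -> no flip
Dir SE: edge -> no flip
All flips: (4,3)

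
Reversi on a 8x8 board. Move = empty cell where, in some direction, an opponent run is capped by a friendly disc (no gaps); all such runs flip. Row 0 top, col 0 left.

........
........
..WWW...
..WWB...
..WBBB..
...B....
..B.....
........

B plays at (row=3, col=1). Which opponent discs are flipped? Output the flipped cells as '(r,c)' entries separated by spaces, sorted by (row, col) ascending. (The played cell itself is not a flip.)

Answer: (3,2) (3,3) (4,2)

Derivation:
Dir NW: first cell '.' (not opp) -> no flip
Dir N: first cell '.' (not opp) -> no flip
Dir NE: opp run (2,2), next='.' -> no flip
Dir W: first cell '.' (not opp) -> no flip
Dir E: opp run (3,2) (3,3) capped by B -> flip
Dir SW: first cell '.' (not opp) -> no flip
Dir S: first cell '.' (not opp) -> no flip
Dir SE: opp run (4,2) capped by B -> flip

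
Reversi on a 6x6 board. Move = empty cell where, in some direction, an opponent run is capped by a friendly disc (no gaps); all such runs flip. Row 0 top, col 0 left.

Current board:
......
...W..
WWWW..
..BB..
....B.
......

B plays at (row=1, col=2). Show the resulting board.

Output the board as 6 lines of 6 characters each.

Answer: ......
..BW..
WWBW..
..BB..
....B.
......

Derivation:
Place B at (1,2); scan 8 dirs for brackets.
Dir NW: first cell '.' (not opp) -> no flip
Dir N: first cell '.' (not opp) -> no flip
Dir NE: first cell '.' (not opp) -> no flip
Dir W: first cell '.' (not opp) -> no flip
Dir E: opp run (1,3), next='.' -> no flip
Dir SW: opp run (2,1), next='.' -> no flip
Dir S: opp run (2,2) capped by B -> flip
Dir SE: opp run (2,3), next='.' -> no flip
All flips: (2,2)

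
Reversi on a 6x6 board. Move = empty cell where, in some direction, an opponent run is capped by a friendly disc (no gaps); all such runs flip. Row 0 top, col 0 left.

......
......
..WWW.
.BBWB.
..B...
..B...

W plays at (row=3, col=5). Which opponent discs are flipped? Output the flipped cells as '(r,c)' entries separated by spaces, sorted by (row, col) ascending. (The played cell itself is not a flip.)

Answer: (3,4)

Derivation:
Dir NW: first cell 'W' (not opp) -> no flip
Dir N: first cell '.' (not opp) -> no flip
Dir NE: edge -> no flip
Dir W: opp run (3,4) capped by W -> flip
Dir E: edge -> no flip
Dir SW: first cell '.' (not opp) -> no flip
Dir S: first cell '.' (not opp) -> no flip
Dir SE: edge -> no flip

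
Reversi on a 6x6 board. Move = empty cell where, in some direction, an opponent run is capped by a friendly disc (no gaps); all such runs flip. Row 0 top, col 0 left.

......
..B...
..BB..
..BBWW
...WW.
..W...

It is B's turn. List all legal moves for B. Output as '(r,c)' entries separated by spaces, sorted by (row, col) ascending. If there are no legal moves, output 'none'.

Answer: (4,5) (5,3) (5,4) (5,5)

Derivation:
(2,4): no bracket -> illegal
(2,5): no bracket -> illegal
(4,1): no bracket -> illegal
(4,2): no bracket -> illegal
(4,5): flips 1 -> legal
(5,1): no bracket -> illegal
(5,3): flips 1 -> legal
(5,4): flips 1 -> legal
(5,5): flips 1 -> legal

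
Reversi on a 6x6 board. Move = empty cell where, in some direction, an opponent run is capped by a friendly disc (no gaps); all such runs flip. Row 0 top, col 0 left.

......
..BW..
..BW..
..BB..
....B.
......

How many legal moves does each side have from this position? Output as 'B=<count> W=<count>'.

Answer: B=5 W=6

Derivation:
-- B to move --
(0,2): no bracket -> illegal
(0,3): flips 2 -> legal
(0,4): flips 1 -> legal
(1,4): flips 2 -> legal
(2,4): flips 1 -> legal
(3,4): flips 1 -> legal
B mobility = 5
-- W to move --
(0,1): flips 1 -> legal
(0,2): no bracket -> illegal
(0,3): no bracket -> illegal
(1,1): flips 1 -> legal
(2,1): flips 1 -> legal
(2,4): no bracket -> illegal
(3,1): flips 1 -> legal
(3,4): no bracket -> illegal
(3,5): no bracket -> illegal
(4,1): flips 1 -> legal
(4,2): no bracket -> illegal
(4,3): flips 1 -> legal
(4,5): no bracket -> illegal
(5,3): no bracket -> illegal
(5,4): no bracket -> illegal
(5,5): no bracket -> illegal
W mobility = 6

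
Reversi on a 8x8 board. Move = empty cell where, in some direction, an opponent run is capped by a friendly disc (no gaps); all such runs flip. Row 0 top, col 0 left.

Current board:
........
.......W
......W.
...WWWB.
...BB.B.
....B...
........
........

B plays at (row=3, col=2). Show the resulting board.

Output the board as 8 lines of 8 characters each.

Place B at (3,2); scan 8 dirs for brackets.
Dir NW: first cell '.' (not opp) -> no flip
Dir N: first cell '.' (not opp) -> no flip
Dir NE: first cell '.' (not opp) -> no flip
Dir W: first cell '.' (not opp) -> no flip
Dir E: opp run (3,3) (3,4) (3,5) capped by B -> flip
Dir SW: first cell '.' (not opp) -> no flip
Dir S: first cell '.' (not opp) -> no flip
Dir SE: first cell 'B' (not opp) -> no flip
All flips: (3,3) (3,4) (3,5)

Answer: ........
.......W
......W.
..BBBBB.
...BB.B.
....B...
........
........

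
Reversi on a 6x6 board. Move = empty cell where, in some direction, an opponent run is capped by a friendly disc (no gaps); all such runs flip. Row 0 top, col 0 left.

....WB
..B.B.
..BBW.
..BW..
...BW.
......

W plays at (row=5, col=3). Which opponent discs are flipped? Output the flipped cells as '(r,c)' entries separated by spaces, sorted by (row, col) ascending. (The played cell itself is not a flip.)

Dir NW: first cell '.' (not opp) -> no flip
Dir N: opp run (4,3) capped by W -> flip
Dir NE: first cell 'W' (not opp) -> no flip
Dir W: first cell '.' (not opp) -> no flip
Dir E: first cell '.' (not opp) -> no flip
Dir SW: edge -> no flip
Dir S: edge -> no flip
Dir SE: edge -> no flip

Answer: (4,3)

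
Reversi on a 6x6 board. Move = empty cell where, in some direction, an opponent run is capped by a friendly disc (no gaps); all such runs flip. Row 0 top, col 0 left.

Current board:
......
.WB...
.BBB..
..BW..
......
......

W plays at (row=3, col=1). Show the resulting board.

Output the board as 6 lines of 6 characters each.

Place W at (3,1); scan 8 dirs for brackets.
Dir NW: first cell '.' (not opp) -> no flip
Dir N: opp run (2,1) capped by W -> flip
Dir NE: opp run (2,2), next='.' -> no flip
Dir W: first cell '.' (not opp) -> no flip
Dir E: opp run (3,2) capped by W -> flip
Dir SW: first cell '.' (not opp) -> no flip
Dir S: first cell '.' (not opp) -> no flip
Dir SE: first cell '.' (not opp) -> no flip
All flips: (2,1) (3,2)

Answer: ......
.WB...
.WBB..
.WWW..
......
......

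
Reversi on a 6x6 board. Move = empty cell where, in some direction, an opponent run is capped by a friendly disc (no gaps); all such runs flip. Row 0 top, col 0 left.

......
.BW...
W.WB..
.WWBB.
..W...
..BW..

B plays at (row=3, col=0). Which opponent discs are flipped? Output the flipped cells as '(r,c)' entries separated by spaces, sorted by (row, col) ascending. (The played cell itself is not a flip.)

Answer: (3,1) (3,2)

Derivation:
Dir NW: edge -> no flip
Dir N: opp run (2,0), next='.' -> no flip
Dir NE: first cell '.' (not opp) -> no flip
Dir W: edge -> no flip
Dir E: opp run (3,1) (3,2) capped by B -> flip
Dir SW: edge -> no flip
Dir S: first cell '.' (not opp) -> no flip
Dir SE: first cell '.' (not opp) -> no flip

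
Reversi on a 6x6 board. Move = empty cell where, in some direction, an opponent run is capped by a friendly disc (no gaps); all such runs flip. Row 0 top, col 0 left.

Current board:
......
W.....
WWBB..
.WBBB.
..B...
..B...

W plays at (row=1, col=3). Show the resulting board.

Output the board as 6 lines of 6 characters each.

Answer: ......
W..W..
WWWB..
.WBBB.
..B...
..B...

Derivation:
Place W at (1,3); scan 8 dirs for brackets.
Dir NW: first cell '.' (not opp) -> no flip
Dir N: first cell '.' (not opp) -> no flip
Dir NE: first cell '.' (not opp) -> no flip
Dir W: first cell '.' (not opp) -> no flip
Dir E: first cell '.' (not opp) -> no flip
Dir SW: opp run (2,2) capped by W -> flip
Dir S: opp run (2,3) (3,3), next='.' -> no flip
Dir SE: first cell '.' (not opp) -> no flip
All flips: (2,2)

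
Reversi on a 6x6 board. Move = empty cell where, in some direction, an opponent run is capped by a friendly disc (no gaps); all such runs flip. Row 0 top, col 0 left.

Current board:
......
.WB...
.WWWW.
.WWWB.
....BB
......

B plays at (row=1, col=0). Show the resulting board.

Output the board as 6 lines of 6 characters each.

Place B at (1,0); scan 8 dirs for brackets.
Dir NW: edge -> no flip
Dir N: first cell '.' (not opp) -> no flip
Dir NE: first cell '.' (not opp) -> no flip
Dir W: edge -> no flip
Dir E: opp run (1,1) capped by B -> flip
Dir SW: edge -> no flip
Dir S: first cell '.' (not opp) -> no flip
Dir SE: opp run (2,1) (3,2), next='.' -> no flip
All flips: (1,1)

Answer: ......
BBB...
.WWWW.
.WWWB.
....BB
......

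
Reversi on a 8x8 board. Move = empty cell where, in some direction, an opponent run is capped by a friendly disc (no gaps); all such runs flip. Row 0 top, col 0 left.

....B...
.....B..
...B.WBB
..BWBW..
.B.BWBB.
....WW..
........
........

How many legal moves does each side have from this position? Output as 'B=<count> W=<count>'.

-- B to move --
(1,4): no bracket -> illegal
(1,6): flips 1 -> legal
(2,2): no bracket -> illegal
(2,4): flips 2 -> legal
(3,6): flips 1 -> legal
(4,2): no bracket -> illegal
(5,3): flips 2 -> legal
(5,6): no bracket -> illegal
(6,3): flips 1 -> legal
(6,4): flips 3 -> legal
(6,5): flips 2 -> legal
(6,6): no bracket -> illegal
B mobility = 7
-- W to move --
(0,3): no bracket -> illegal
(0,5): flips 1 -> legal
(0,6): no bracket -> illegal
(1,2): no bracket -> illegal
(1,3): flips 1 -> legal
(1,4): no bracket -> illegal
(1,6): no bracket -> illegal
(1,7): flips 1 -> legal
(2,1): flips 2 -> legal
(2,2): no bracket -> illegal
(2,4): flips 1 -> legal
(3,0): no bracket -> illegal
(3,1): flips 1 -> legal
(3,6): flips 1 -> legal
(3,7): flips 1 -> legal
(4,0): no bracket -> illegal
(4,2): flips 1 -> legal
(4,7): flips 2 -> legal
(5,0): no bracket -> illegal
(5,1): no bracket -> illegal
(5,2): flips 2 -> legal
(5,3): flips 1 -> legal
(5,6): no bracket -> illegal
(5,7): flips 1 -> legal
W mobility = 13

Answer: B=7 W=13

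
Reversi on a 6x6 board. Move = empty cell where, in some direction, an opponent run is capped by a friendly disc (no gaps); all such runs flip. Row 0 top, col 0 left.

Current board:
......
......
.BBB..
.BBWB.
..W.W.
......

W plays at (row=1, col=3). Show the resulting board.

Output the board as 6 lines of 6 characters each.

Answer: ......
...W..
.BBW..
.BBWB.
..W.W.
......

Derivation:
Place W at (1,3); scan 8 dirs for brackets.
Dir NW: first cell '.' (not opp) -> no flip
Dir N: first cell '.' (not opp) -> no flip
Dir NE: first cell '.' (not opp) -> no flip
Dir W: first cell '.' (not opp) -> no flip
Dir E: first cell '.' (not opp) -> no flip
Dir SW: opp run (2,2) (3,1), next='.' -> no flip
Dir S: opp run (2,3) capped by W -> flip
Dir SE: first cell '.' (not opp) -> no flip
All flips: (2,3)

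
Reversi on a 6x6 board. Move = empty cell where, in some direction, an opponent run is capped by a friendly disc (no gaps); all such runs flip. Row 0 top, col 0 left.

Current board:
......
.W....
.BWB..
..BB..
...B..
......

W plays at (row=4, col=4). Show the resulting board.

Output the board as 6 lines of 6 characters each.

Answer: ......
.W....
.BWB..
..BW..
...BW.
......

Derivation:
Place W at (4,4); scan 8 dirs for brackets.
Dir NW: opp run (3,3) capped by W -> flip
Dir N: first cell '.' (not opp) -> no flip
Dir NE: first cell '.' (not opp) -> no flip
Dir W: opp run (4,3), next='.' -> no flip
Dir E: first cell '.' (not opp) -> no flip
Dir SW: first cell '.' (not opp) -> no flip
Dir S: first cell '.' (not opp) -> no flip
Dir SE: first cell '.' (not opp) -> no flip
All flips: (3,3)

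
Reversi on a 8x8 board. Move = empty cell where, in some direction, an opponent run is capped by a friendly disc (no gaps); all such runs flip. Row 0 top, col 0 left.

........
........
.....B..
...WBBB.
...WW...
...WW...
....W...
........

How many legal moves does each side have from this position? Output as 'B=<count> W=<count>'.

Answer: B=4 W=4

Derivation:
-- B to move --
(2,2): no bracket -> illegal
(2,3): no bracket -> illegal
(2,4): no bracket -> illegal
(3,2): flips 1 -> legal
(4,2): no bracket -> illegal
(4,5): no bracket -> illegal
(5,2): flips 1 -> legal
(5,5): no bracket -> illegal
(6,2): flips 2 -> legal
(6,3): no bracket -> illegal
(6,5): no bracket -> illegal
(7,3): no bracket -> illegal
(7,4): flips 3 -> legal
(7,5): no bracket -> illegal
B mobility = 4
-- W to move --
(1,4): no bracket -> illegal
(1,5): no bracket -> illegal
(1,6): flips 2 -> legal
(2,3): no bracket -> illegal
(2,4): flips 1 -> legal
(2,6): flips 1 -> legal
(2,7): no bracket -> illegal
(3,7): flips 3 -> legal
(4,5): no bracket -> illegal
(4,6): no bracket -> illegal
(4,7): no bracket -> illegal
W mobility = 4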